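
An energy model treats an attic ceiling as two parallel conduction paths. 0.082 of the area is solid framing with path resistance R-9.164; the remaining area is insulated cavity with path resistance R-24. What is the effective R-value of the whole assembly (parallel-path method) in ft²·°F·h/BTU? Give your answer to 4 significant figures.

21.19 ft²·°F·h/BTU

U_eff = 0.918/24 + 0.082/9.164 = 0.03825 + 0.0089481 = 0.047198
R_eff = 1/U_eff = 21.187 ft²·°F·h/BTU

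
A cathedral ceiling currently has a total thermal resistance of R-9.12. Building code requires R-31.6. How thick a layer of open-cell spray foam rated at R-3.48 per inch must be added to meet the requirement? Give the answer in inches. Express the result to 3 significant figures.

ΔR = 31.6 − 9.12 = 22.48 ft²·°F·h/BTU
L = ΔR / (R/in) = 22.48/3.48 = 6.46 in

6.46 in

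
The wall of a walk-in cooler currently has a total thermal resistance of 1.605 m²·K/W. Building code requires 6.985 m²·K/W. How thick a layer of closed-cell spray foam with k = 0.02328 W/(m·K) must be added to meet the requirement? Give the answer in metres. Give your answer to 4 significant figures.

0.1252 m

ΔR = 6.985 − 1.605 = 5.38 m²·K/W
L = ΔR × k = 5.38 × 0.02328 = 0.12525 m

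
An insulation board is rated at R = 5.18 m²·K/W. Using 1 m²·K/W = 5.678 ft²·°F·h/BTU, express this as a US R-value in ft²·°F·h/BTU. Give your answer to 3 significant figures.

R_US = 5.18 × 5.678 = 29.41

29.4 ft²·°F·h/BTU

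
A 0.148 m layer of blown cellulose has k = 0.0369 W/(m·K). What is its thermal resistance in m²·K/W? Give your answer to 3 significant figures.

R = L/k = 0.148/0.0369 = 4.011 m²·K/W

4.01 m²·K/W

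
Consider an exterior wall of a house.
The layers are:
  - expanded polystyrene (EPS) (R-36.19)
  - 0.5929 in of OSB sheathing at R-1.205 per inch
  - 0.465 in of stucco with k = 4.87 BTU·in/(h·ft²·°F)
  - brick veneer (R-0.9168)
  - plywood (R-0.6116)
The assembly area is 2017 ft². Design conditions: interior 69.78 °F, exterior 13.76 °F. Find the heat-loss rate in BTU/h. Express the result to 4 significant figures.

2933 BTU/h

0.5929 × 1.205 = 0.71444
0.465/4.87 = 0.095483
R_total = 36.19 + 0.71444 + 0.095483 + 0.9168 + 0.6116 = 38.528 ft²·°F·h/BTU
Q = A·ΔT/R = 2017 × (69.78 − 13.76) / 38.528 = 2932.7 BTU/h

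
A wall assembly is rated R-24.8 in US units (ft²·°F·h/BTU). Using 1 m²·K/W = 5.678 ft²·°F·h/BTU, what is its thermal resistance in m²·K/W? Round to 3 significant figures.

4.37 m²·K/W

R_SI = 24.8/5.678 = 4.368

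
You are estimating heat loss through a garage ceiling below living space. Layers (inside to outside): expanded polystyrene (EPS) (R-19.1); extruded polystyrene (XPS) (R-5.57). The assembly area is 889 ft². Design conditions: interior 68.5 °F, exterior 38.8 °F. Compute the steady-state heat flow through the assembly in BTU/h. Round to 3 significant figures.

R_total = 19.1 + 5.57 = 24.67 ft²·°F·h/BTU
Q = A·ΔT/R = 889 × (68.5 − 38.8) / 24.67 = 1070 BTU/h

1070 BTU/h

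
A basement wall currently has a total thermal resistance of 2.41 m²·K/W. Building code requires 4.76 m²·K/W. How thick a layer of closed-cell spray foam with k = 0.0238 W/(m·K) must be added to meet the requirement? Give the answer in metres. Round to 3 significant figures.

ΔR = 4.76 − 2.41 = 2.35 m²·K/W
L = ΔR × k = 2.35 × 0.0238 = 0.05593 m

0.0559 m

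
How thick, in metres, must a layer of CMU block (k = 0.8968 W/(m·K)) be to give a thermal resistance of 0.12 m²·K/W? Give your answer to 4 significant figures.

0.1076 m

L = R·k = 0.12 × 0.8968 = 0.10762 m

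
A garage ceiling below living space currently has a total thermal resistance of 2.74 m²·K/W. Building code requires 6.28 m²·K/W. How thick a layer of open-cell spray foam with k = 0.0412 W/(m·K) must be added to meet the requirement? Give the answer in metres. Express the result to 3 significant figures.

ΔR = 6.28 − 2.74 = 3.54 m²·K/W
L = ΔR × k = 3.54 × 0.0412 = 0.1458 m

0.146 m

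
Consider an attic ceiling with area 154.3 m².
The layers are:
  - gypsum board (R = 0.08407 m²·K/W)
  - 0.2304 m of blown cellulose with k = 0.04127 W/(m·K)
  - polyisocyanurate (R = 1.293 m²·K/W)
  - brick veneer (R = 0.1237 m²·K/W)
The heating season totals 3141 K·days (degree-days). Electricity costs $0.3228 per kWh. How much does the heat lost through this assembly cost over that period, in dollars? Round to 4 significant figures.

0.2304/0.04127 = 5.5827
R_total = 0.08407 + 5.5827 + 1.293 + 0.1237 = 7.0835 m²·K/W
E = A × HDD × 24 / R / 1000 = 154.3 × 3141 × 24 / 7.0835 / 1000 = 1642.1 kWh
Cost = 1642.1 × 0.3228 = $530.07

530.1 dollars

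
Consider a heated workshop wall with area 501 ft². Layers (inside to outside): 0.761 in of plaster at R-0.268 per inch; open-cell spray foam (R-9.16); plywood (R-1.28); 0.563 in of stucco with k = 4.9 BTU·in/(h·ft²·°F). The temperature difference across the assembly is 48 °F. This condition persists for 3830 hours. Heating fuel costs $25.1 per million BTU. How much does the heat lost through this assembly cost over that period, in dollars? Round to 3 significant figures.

215 dollars

0.761 × 0.268 = 0.2039
0.563/4.9 = 0.1149
R_total = 0.2039 + 9.16 + 1.28 + 0.1149 = 10.76 ft²·°F·h/BTU
Q = 501 × 48 / 10.76 = 2235 BTU/h
E = 2235 × 3830 = 8561000 BTU
Cost = 8561000/10⁶ × 25.1 = $214.9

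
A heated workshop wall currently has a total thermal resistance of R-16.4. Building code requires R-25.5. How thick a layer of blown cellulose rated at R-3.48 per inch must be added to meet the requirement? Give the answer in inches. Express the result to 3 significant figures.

2.61 in

ΔR = 25.5 − 16.4 = 9.1 ft²·°F·h/BTU
L = ΔR / (R/in) = 9.1/3.48 = 2.615 in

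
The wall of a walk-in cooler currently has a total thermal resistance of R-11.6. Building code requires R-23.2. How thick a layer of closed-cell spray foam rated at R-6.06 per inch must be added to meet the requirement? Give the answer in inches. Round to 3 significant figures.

ΔR = 23.2 − 11.6 = 11.6 ft²·°F·h/BTU
L = ΔR / (R/in) = 11.6/6.06 = 1.914 in

1.91 in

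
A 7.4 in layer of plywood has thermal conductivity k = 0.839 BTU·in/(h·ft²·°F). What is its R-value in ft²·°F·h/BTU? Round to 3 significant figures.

R = L/k = 7.4/0.839 = 8.82 ft²·°F·h/BTU

8.82 ft²·°F·h/BTU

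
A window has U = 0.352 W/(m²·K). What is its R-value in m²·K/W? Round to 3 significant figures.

R = 1/U = 1/0.352 = 2.841

2.84 m²·K/W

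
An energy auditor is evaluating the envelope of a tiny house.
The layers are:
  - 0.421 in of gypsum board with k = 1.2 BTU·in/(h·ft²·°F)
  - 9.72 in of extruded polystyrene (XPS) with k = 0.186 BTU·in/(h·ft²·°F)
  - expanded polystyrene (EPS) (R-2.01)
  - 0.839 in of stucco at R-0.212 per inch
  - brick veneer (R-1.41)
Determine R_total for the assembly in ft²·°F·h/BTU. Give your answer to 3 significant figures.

56.2 ft²·°F·h/BTU

0.421/1.2 = 0.3508
9.72/0.186 = 52.26
0.839 × 0.212 = 0.1779
R_total = 0.3508 + 52.26 + 2.01 + 0.1779 + 1.41 = 56.21 ft²·°F·h/BTU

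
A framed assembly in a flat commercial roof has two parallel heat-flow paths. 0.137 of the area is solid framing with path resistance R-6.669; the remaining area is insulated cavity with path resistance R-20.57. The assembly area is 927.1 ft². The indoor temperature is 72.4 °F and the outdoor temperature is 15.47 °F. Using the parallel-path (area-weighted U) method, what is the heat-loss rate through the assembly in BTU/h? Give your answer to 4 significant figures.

3299 BTU/h

U_eff = 0.863/20.57 + 0.137/6.669 = 0.041954 + 0.020543 = 0.062497
R_eff = 1/U_eff = 16.001 ft²·°F·h/BTU
Q = 927.1 × (72.4 − 15.47) / 16.001 = 3298.6 BTU/h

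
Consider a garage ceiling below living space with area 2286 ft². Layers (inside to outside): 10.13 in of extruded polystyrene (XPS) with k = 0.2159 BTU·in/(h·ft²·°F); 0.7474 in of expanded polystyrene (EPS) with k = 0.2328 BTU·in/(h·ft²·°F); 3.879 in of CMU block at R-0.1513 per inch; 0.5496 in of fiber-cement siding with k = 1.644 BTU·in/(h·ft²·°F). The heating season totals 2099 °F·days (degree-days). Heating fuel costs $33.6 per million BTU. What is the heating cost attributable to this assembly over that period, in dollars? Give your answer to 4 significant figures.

75.79 dollars

10.13/0.2159 = 46.92
0.7474/0.2328 = 3.2105
3.879 × 0.1513 = 0.58689
0.5496/1.644 = 0.33431
R_total = 46.92 + 3.2105 + 0.58689 + 0.33431 = 51.052 ft²·°F·h/BTU
E = A × HDD × 24 / R = 2286 × 2099 × 24 / 51.052 = 2255800 BTU
Cost = 2255800/10⁶ × 33.6 = $75.793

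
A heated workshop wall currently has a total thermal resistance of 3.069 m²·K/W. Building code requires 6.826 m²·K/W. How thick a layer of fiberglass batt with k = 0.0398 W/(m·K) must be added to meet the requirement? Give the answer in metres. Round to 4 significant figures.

ΔR = 6.826 − 3.069 = 3.757 m²·K/W
L = ΔR × k = 3.757 × 0.0398 = 0.14953 m

0.1495 m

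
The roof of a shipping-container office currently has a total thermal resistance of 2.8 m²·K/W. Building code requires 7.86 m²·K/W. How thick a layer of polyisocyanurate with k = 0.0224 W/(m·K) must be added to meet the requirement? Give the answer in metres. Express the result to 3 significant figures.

ΔR = 7.86 − 2.8 = 5.06 m²·K/W
L = ΔR × k = 5.06 × 0.0224 = 0.1133 m

0.113 m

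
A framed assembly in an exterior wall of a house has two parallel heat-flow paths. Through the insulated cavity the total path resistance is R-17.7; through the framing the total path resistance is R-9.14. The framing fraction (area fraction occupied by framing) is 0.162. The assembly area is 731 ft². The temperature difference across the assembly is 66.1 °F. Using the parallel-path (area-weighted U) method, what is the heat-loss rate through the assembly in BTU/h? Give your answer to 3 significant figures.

U_eff = 0.838/17.7 + 0.162/9.14 = 0.04734 + 0.01772 = 0.06507
R_eff = 1/U_eff = 15.37 ft²·°F·h/BTU
Q = 731 × 66.1 / 15.37 = 3144 BTU/h

3140 BTU/h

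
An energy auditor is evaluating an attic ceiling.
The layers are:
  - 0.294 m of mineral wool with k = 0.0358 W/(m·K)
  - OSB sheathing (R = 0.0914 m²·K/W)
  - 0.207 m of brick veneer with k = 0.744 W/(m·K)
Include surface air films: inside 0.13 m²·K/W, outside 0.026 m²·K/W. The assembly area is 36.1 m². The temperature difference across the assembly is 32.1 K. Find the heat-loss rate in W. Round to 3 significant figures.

133 W

0.294/0.0358 = 8.212
0.207/0.744 = 0.2782
R_total = 0.13 + 8.212 + 0.0914 + 0.2782 + 0.026 = 8.738 m²·K/W
Q = A·ΔT/R = 36.1 × 32.1 / 8.738 = 132.6 W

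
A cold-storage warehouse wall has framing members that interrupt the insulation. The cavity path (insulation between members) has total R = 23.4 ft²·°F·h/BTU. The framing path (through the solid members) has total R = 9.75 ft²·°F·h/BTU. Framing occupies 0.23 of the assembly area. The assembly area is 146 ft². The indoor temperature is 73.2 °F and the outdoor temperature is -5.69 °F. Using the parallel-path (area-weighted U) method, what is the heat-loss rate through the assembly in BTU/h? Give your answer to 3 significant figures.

U_eff = 0.77/23.4 + 0.23/9.75 = 0.03291 + 0.02359 = 0.0565
R_eff = 1/U_eff = 17.7 ft²·°F·h/BTU
Q = 146 × (73.2 − (-5.69)) / 17.7 = 650.7 BTU/h

651 BTU/h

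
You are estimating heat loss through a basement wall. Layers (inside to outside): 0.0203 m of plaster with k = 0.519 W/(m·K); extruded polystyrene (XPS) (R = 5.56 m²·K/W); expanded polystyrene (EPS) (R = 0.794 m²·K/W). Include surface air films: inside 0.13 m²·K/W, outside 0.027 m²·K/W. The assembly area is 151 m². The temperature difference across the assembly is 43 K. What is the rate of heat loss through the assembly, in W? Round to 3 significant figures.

0.0203/0.519 = 0.03911
R_total = 0.13 + 0.03911 + 5.56 + 0.794 + 0.027 = 6.55 m²·K/W
Q = A·ΔT/R = 151 × 43 / 6.55 = 991.3 W

991 W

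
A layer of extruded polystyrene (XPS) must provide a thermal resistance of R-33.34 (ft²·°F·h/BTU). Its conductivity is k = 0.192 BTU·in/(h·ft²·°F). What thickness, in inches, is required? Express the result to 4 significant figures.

L = R × k = 33.34 × 0.192 = 6.4013 in

6.401 in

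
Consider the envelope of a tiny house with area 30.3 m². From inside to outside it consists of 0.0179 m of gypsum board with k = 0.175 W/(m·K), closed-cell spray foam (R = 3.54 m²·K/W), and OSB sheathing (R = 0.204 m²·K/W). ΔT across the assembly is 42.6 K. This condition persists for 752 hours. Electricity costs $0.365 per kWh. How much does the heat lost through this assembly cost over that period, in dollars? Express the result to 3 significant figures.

0.0179/0.175 = 0.1023
R_total = 0.1023 + 3.54 + 0.204 = 3.846 m²·K/W
Q = 30.3 × 42.6 / 3.846 = 335.6 W
E = 335.6 W × 752 h / 1000 = 252.4 kWh
Cost = 252.4 × 0.365 = $92.11

92.1 dollars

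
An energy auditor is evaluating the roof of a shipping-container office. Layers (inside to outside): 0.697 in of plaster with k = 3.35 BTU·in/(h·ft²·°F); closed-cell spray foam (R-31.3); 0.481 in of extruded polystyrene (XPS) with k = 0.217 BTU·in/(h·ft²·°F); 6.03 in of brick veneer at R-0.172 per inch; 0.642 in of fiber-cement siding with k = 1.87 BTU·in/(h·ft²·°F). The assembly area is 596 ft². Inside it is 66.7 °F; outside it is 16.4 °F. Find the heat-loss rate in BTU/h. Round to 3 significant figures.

854 BTU/h

0.697/3.35 = 0.2081
0.481/0.217 = 2.217
6.03 × 0.172 = 1.037
0.642/1.87 = 0.3433
R_total = 0.2081 + 31.3 + 2.217 + 1.037 + 0.3433 = 35.11 ft²·°F·h/BTU
Q = A·ΔT/R = 596 × (66.7 − 16.4) / 35.11 = 854 BTU/h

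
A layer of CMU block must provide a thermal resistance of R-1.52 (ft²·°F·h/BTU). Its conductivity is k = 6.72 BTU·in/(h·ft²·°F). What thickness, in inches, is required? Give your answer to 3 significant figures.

L = R × k = 1.52 × 6.72 = 10.21 in

10.2 in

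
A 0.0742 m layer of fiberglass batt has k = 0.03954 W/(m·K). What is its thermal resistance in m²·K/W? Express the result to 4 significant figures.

1.877 m²·K/W

R = L/k = 0.0742/0.03954 = 1.8766 m²·K/W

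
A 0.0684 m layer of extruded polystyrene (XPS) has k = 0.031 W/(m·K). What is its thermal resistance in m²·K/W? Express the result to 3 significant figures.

R = L/k = 0.0684/0.031 = 2.206 m²·K/W

2.21 m²·K/W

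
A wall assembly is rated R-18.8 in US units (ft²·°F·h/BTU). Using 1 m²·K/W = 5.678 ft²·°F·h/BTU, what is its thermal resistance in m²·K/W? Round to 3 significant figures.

3.31 m²·K/W

R_SI = 18.8/5.678 = 3.311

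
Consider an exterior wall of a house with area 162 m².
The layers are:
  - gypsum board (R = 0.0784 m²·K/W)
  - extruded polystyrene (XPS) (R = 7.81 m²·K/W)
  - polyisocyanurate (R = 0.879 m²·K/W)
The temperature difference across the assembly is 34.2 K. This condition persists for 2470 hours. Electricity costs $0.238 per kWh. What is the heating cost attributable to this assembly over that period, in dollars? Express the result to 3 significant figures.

371 dollars

R_total = 0.0784 + 7.81 + 0.879 = 8.767 m²·K/W
Q = 162 × 34.2 / 8.767 = 631.9 W
E = 631.9 W × 2470 h / 1000 = 1561 kWh
Cost = 1561 × 0.238 = $371.5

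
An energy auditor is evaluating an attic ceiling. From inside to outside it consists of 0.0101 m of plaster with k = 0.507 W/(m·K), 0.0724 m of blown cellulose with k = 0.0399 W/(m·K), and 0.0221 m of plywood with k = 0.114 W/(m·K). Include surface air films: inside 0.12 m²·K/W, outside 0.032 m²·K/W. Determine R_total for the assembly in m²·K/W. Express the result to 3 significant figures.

0.0101/0.507 = 0.01992
0.0724/0.0399 = 1.815
0.0221/0.114 = 0.1939
R_total = 0.12 + 0.01992 + 1.815 + 0.1939 + 0.032 = 2.18 m²·K/W

2.18 m²·K/W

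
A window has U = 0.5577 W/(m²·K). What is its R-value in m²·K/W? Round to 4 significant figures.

R = 1/U = 1/0.5577 = 1.7931

1.793 m²·K/W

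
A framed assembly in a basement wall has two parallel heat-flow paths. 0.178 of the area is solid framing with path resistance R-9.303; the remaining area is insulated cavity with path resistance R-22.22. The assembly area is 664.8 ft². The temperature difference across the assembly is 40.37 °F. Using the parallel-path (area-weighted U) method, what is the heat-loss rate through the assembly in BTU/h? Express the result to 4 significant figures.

1506 BTU/h

U_eff = 0.822/22.22 + 0.178/9.303 = 0.036994 + 0.019134 = 0.056127
R_eff = 1/U_eff = 17.817 ft²·°F·h/BTU
Q = 664.8 × 40.37 / 17.817 = 1506.3 BTU/h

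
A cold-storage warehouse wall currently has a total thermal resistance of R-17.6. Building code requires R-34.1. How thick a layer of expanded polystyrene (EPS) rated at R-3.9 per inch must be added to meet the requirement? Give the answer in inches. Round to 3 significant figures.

4.23 in

ΔR = 34.1 − 17.6 = 16.5 ft²·°F·h/BTU
L = ΔR / (R/in) = 16.5/3.9 = 4.231 in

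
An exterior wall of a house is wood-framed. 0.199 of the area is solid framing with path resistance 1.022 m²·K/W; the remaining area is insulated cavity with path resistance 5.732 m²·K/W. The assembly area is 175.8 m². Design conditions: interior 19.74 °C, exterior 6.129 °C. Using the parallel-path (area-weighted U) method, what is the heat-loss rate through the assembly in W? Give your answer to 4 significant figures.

U_eff = 0.801/5.732 + 0.199/1.022 = 0.13974 + 0.19472 = 0.33446
R_eff = 1/U_eff = 2.9899 m²·K/W
Q = 175.8 × (19.74 − 6.129) / 2.9899 = 800.3 W

800.3 W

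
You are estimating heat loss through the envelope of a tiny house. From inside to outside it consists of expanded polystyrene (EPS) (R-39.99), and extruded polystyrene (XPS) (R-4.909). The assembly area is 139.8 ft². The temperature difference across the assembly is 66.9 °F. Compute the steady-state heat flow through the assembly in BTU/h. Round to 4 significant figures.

208.3 BTU/h

R_total = 39.99 + 4.909 = 44.899 ft²·°F·h/BTU
Q = A·ΔT/R = 139.8 × 66.9 / 44.899 = 208.3 BTU/h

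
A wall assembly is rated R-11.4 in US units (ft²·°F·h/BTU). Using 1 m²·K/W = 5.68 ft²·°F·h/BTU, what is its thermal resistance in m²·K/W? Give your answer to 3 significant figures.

2.01 m²·K/W

R_SI = 11.4/5.68 = 2.007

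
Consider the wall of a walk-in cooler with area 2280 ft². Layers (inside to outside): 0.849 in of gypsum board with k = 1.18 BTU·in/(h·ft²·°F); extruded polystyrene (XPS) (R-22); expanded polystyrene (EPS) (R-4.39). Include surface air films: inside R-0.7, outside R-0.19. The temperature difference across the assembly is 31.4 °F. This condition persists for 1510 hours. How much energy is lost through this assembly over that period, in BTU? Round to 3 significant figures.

3860000 BTU

0.849/1.18 = 0.7195
R_total = 0.7 + 0.7195 + 22 + 4.39 + 0.19 = 28 ft²·°F·h/BTU
Q = 2280 × 31.4 / 28 = 2557 BTU/h
E = 2557 × 1510 = 3861000 BTU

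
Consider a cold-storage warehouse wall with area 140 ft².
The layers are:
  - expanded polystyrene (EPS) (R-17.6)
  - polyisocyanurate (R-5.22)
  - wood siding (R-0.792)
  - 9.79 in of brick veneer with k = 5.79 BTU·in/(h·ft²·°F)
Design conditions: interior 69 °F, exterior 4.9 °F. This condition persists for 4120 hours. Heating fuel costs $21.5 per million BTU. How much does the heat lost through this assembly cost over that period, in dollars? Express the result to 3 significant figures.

31.4 dollars

9.79/5.79 = 1.691
R_total = 17.6 + 5.22 + 0.792 + 1.691 = 25.3 ft²·°F·h/BTU
Q = 140 × (69 − 4.9) / 25.3 = 354.7 BTU/h
E = 354.7 × 4120 = 1461000 BTU
Cost = 1461000/10⁶ × 21.5 = $31.42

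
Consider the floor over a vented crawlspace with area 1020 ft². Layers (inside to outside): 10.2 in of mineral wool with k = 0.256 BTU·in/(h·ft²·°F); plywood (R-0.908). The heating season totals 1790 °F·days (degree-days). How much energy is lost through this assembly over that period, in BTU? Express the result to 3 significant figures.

10.2/0.256 = 39.84
R_total = 39.84 + 0.908 = 40.75 ft²·°F·h/BTU
E = A × HDD × 24 / R = 1020 × 1790 × 24 / 40.75 = 1075000 BTU

1080000 BTU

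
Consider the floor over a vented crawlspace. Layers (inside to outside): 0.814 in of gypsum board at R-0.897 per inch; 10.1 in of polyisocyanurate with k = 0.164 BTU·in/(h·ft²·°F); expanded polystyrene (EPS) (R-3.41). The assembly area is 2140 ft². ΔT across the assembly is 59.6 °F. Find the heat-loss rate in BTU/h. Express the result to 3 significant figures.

0.814 × 0.897 = 0.7302
10.1/0.164 = 61.59
R_total = 0.7302 + 61.59 + 3.41 = 65.73 ft²·°F·h/BTU
Q = A·ΔT/R = 2140 × 59.6 / 65.73 = 1941 BTU/h

1940 BTU/h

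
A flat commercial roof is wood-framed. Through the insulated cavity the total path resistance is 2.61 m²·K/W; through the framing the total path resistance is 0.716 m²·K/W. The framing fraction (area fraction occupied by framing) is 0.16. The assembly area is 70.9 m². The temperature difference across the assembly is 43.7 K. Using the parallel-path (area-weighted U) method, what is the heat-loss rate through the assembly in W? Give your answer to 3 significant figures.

1690 W

U_eff = 0.84/2.61 + 0.16/0.716 = 0.3218 + 0.2235 = 0.5453
R_eff = 1/U_eff = 1.834 m²·K/W
Q = 70.9 × 43.7 / 1.834 = 1690 W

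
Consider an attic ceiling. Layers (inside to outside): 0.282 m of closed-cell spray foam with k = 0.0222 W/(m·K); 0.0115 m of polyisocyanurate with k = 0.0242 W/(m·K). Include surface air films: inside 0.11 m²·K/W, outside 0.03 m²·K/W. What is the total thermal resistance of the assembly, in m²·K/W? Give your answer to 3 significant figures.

13.3 m²·K/W

0.282/0.0222 = 12.7
0.0115/0.0242 = 0.4752
R_total = 0.11 + 12.7 + 0.4752 + 0.03 = 13.32 m²·K/W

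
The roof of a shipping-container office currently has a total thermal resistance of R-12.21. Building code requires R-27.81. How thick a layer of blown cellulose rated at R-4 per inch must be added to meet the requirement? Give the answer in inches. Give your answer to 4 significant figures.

3.900 in

ΔR = 27.81 − 12.21 = 15.6 ft²·°F·h/BTU
L = ΔR / (R/in) = 15.6/4 = 3.9 in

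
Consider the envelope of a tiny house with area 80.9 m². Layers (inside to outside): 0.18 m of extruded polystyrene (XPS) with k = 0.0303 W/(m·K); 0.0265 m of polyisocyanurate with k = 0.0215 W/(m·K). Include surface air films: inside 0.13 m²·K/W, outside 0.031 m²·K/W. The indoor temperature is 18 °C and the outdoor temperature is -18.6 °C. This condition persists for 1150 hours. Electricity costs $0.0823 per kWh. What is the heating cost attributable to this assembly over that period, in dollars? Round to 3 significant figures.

0.18/0.0303 = 5.941
0.0265/0.0215 = 1.233
R_total = 0.13 + 5.941 + 1.233 + 0.031 = 7.334 m²·K/W
Q = 80.9 × (18 − (-18.6)) / 7.334 = 403.7 W
E = 403.7 W × 1150 h / 1000 = 464.3 kWh
Cost = 464.3 × 0.0823 = $38.21

38.2 dollars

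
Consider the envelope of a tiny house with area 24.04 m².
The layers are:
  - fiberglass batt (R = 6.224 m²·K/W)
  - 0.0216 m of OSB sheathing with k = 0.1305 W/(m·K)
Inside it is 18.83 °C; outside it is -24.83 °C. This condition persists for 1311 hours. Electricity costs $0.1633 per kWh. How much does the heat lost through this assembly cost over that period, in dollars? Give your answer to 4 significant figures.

0.0216/0.1305 = 0.16552
R_total = 6.224 + 0.16552 = 6.3895 m²·K/W
Q = 24.04 × (18.83 − (-24.83)) / 6.3895 = 164.27 W
E = 164.27 W × 1311 h / 1000 = 215.35 kWh
Cost = 215.35 × 0.1633 = $35.167

35.17 dollars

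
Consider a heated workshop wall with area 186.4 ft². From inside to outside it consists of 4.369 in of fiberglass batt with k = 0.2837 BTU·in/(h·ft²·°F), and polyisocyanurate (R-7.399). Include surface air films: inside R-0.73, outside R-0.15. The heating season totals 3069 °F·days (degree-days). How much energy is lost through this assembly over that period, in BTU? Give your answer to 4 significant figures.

4.369/0.2837 = 15.4
R_total = 0.73 + 15.4 + 7.399 + 0.15 = 23.679 ft²·°F·h/BTU
E = A × HDD × 24 / R = 186.4 × 3069 × 24 / 23.679 = 579810 BTU

579800 BTU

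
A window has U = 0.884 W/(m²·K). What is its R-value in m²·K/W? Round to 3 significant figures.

1.13 m²·K/W

R = 1/U = 1/0.884 = 1.131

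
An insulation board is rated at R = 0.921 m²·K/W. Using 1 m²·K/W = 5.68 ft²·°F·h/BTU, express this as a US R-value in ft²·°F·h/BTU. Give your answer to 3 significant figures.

R_US = 0.921 × 5.68 = 5.231

5.23 ft²·°F·h/BTU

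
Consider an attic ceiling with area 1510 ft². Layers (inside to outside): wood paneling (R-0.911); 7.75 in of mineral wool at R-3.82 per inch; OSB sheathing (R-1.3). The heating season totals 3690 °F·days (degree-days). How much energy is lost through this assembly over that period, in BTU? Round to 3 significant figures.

4200000 BTU

7.75 × 3.82 = 29.61
R_total = 0.911 + 29.61 + 1.3 = 31.82 ft²·°F·h/BTU
E = A × HDD × 24 / R = 1510 × 3690 × 24 / 31.82 = 4203000 BTU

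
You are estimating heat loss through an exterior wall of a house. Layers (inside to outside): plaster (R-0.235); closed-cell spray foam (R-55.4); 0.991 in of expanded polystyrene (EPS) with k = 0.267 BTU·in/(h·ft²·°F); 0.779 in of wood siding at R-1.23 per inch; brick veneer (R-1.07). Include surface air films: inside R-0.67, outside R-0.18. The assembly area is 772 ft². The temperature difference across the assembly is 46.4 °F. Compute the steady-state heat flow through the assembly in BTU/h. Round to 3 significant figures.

0.991/0.267 = 3.712
0.779 × 1.23 = 0.9582
R_total = 0.67 + 0.235 + 55.4 + 3.712 + 0.9582 + 1.07 + 0.18 = 62.22 ft²·°F·h/BTU
Q = A·ΔT/R = 772 × 46.4 / 62.22 = 575.7 BTU/h

576 BTU/h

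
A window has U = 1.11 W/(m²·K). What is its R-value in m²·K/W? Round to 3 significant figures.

R = 1/U = 1/1.11 = 0.9009

0.901 m²·K/W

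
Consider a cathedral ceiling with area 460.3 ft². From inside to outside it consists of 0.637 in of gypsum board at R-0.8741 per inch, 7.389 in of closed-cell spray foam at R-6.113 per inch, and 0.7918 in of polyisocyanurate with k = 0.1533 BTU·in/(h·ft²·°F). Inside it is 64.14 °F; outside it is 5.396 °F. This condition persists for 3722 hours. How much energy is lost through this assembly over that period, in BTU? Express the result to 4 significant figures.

1978000 BTU

0.637 × 0.8741 = 0.5568
7.389 × 6.113 = 45.169
0.7918/0.1533 = 5.165
R_total = 0.5568 + 45.169 + 5.165 = 50.891 ft²·°F·h/BTU
Q = 460.3 × (64.14 − 5.396) / 50.891 = 531.33 BTU/h
E = 531.33 × 3722 = 1977600 BTU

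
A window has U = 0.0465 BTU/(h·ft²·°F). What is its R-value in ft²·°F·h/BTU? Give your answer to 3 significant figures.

R = 1/U = 1/0.0465 = 21.51

21.5 ft²·°F·h/BTU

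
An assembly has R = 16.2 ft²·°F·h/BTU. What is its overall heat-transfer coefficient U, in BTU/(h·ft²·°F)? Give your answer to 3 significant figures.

U = 1/R = 1/16.2 = 0.06173

0.0617 BTU/(h·ft²·°F)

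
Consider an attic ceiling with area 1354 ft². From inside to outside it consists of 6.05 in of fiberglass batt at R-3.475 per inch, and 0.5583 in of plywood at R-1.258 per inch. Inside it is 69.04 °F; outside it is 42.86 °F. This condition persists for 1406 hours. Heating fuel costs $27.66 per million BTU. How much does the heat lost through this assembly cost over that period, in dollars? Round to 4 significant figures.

6.05 × 3.475 = 21.024
0.5583 × 1.258 = 0.70234
R_total = 21.024 + 0.70234 = 21.726 ft²·°F·h/BTU
Q = 1354 × (69.04 − 42.86) / 21.726 = 1631.6 BTU/h
E = 1631.6 × 1406 = 2294000 BTU
Cost = 2294000/10⁶ × 27.66 = $63.452

63.45 dollars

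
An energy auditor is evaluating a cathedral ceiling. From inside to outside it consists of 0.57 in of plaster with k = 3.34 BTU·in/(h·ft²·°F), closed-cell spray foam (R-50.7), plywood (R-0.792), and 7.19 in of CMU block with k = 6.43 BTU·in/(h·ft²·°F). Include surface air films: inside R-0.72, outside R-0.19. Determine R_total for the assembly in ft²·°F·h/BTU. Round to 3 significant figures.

53.7 ft²·°F·h/BTU

0.57/3.34 = 0.1707
7.19/6.43 = 1.118
R_total = 0.72 + 0.1707 + 50.7 + 0.792 + 1.118 + 0.19 = 53.69 ft²·°F·h/BTU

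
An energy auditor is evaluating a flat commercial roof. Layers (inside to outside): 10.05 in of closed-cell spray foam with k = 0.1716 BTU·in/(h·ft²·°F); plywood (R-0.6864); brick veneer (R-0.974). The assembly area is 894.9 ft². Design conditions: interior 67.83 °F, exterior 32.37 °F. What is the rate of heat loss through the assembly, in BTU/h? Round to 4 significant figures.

526.9 BTU/h

10.05/0.1716 = 58.566
R_total = 58.566 + 0.6864 + 0.974 = 60.227 ft²·°F·h/BTU
Q = A·ΔT/R = 894.9 × (67.83 − 32.37) / 60.227 = 526.89 BTU/h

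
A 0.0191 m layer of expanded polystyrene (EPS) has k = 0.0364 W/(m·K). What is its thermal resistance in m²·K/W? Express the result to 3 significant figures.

0.525 m²·K/W

R = L/k = 0.0191/0.0364 = 0.5247 m²·K/W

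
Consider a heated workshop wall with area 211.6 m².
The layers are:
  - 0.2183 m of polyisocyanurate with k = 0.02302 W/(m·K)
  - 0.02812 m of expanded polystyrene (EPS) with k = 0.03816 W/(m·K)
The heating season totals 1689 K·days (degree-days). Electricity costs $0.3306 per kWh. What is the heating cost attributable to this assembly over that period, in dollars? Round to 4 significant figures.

0.2183/0.02302 = 9.4831
0.02812/0.03816 = 0.7369
R_total = 9.4831 + 0.7369 = 10.22 m²·K/W
E = A × HDD × 24 / R / 1000 = 211.6 × 1689 × 24 / 10.22 / 1000 = 839.28 kWh
Cost = 839.28 × 0.3306 = $277.47

277.5 dollars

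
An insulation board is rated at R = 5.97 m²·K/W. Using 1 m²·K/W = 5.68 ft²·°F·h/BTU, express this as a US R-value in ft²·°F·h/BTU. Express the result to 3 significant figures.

R_US = 5.97 × 5.68 = 33.91

33.9 ft²·°F·h/BTU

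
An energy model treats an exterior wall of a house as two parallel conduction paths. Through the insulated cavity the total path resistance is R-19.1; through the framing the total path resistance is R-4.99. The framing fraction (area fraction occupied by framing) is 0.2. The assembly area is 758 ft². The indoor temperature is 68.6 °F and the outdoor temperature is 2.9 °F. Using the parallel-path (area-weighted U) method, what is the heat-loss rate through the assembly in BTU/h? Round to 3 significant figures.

U_eff = 0.8/19.1 + 0.2/4.99 = 0.04188 + 0.04008 = 0.08196
R_eff = 1/U_eff = 12.2 ft²·°F·h/BTU
Q = 758 × (68.6 − 2.9) / 12.2 = 4082 BTU/h

4080 BTU/h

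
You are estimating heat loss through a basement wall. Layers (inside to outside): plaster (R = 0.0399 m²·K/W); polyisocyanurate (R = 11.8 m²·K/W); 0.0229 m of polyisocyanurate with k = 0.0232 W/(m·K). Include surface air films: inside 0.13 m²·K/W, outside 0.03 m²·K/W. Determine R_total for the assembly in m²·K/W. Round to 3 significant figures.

13.0 m²·K/W

0.0229/0.0232 = 0.9871
R_total = 0.13 + 0.0399 + 11.8 + 0.9871 + 0.03 = 12.99 m²·K/W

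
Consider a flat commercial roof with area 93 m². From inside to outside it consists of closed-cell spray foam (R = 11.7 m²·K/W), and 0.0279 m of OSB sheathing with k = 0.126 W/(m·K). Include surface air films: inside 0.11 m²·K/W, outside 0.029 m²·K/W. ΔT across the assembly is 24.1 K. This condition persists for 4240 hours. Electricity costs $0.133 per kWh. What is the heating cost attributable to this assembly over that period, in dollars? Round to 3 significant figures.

0.0279/0.126 = 0.2214
R_total = 0.11 + 11.7 + 0.2214 + 0.029 = 12.06 m²·K/W
Q = 93 × 24.1 / 12.06 = 185.8 W
E = 185.8 W × 4240 h / 1000 = 788 kWh
Cost = 788 × 0.133 = $104.8

105 dollars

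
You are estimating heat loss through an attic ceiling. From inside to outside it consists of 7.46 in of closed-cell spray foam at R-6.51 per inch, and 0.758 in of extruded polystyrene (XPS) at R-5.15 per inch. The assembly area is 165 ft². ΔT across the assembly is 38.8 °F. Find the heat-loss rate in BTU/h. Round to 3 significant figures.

122 BTU/h

7.46 × 6.51 = 48.56
0.758 × 5.15 = 3.904
R_total = 48.56 + 3.904 = 52.47 ft²·°F·h/BTU
Q = A·ΔT/R = 165 × 38.8 / 52.47 = 122 BTU/h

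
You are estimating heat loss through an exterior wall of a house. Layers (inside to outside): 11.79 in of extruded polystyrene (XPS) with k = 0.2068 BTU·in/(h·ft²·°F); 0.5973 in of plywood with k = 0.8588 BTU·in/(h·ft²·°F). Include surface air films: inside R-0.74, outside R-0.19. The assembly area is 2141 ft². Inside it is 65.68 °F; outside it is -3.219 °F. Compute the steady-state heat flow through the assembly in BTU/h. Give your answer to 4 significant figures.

2516 BTU/h

11.79/0.2068 = 57.012
0.5973/0.8588 = 0.69551
R_total = 0.74 + 57.012 + 0.69551 + 0.19 = 58.637 ft²·°F·h/BTU
Q = A·ΔT/R = 2141 × (65.68 − (-3.219)) / 58.637 = 2515.7 BTU/h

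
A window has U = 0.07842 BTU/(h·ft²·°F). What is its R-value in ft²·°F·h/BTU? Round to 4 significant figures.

R = 1/U = 1/0.07842 = 12.752

12.75 ft²·°F·h/BTU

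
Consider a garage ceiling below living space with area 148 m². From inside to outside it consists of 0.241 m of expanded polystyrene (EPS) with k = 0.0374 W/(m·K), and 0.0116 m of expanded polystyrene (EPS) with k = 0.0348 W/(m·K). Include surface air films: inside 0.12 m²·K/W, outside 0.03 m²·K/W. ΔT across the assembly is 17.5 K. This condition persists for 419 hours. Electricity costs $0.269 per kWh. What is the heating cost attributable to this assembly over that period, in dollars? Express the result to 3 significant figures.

0.241/0.0374 = 6.444
0.0116/0.0348 = 0.3333
R_total = 0.12 + 6.444 + 0.3333 + 0.03 = 6.927 m²·K/W
Q = 148 × 17.5 / 6.927 = 373.9 W
E = 373.9 W × 419 h / 1000 = 156.7 kWh
Cost = 156.7 × 0.269 = $42.14

42.1 dollars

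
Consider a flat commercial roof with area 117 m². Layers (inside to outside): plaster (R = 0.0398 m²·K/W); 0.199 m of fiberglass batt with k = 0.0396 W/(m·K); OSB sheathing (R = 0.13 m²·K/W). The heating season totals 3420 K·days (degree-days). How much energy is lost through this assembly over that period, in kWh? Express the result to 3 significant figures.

1850 kWh

0.199/0.0396 = 5.025
R_total = 0.0398 + 5.025 + 0.13 = 5.195 m²·K/W
E = A × HDD × 24 / R / 1000 = 117 × 3420 × 24 / 5.195 / 1000 = 1849 kWh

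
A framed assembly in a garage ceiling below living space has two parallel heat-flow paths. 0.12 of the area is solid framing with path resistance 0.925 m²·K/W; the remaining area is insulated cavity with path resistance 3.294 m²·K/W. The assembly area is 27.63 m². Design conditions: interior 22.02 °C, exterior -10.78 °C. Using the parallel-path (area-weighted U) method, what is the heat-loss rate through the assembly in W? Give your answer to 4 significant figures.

359.7 W

U_eff = 0.88/3.294 + 0.12/0.925 = 0.26715 + 0.12973 = 0.39688
R_eff = 1/U_eff = 2.5196 m²·K/W
Q = 27.63 × (22.02 − (-10.78)) / 2.5196 = 359.68 W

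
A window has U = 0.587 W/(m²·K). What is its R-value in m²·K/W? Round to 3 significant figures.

1.70 m²·K/W

R = 1/U = 1/0.587 = 1.704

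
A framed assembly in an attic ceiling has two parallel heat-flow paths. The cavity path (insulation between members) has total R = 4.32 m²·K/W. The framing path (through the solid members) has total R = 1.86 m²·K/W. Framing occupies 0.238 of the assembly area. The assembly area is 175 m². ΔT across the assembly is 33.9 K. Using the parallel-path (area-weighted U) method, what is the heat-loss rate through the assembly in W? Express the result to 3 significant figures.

1810 W

U_eff = 0.762/4.32 + 0.238/1.86 = 0.1764 + 0.128 = 0.3043
R_eff = 1/U_eff = 3.286 m²·K/W
Q = 175 × 33.9 / 3.286 = 1806 W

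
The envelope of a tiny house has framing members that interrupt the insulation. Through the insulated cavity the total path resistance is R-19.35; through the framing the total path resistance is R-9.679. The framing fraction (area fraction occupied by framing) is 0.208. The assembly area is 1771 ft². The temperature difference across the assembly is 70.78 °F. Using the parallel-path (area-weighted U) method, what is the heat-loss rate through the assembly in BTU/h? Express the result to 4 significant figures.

U_eff = 0.792/19.35 + 0.208/9.679 = 0.04093 + 0.02149 = 0.06242
R_eff = 1/U_eff = 16.02 ft²·°F·h/BTU
Q = 1771 × 70.78 / 16.02 = 7824.4 BTU/h

7824 BTU/h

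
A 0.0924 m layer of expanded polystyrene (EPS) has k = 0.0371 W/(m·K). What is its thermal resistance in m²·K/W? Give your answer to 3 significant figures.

2.49 m²·K/W

R = L/k = 0.0924/0.0371 = 2.491 m²·K/W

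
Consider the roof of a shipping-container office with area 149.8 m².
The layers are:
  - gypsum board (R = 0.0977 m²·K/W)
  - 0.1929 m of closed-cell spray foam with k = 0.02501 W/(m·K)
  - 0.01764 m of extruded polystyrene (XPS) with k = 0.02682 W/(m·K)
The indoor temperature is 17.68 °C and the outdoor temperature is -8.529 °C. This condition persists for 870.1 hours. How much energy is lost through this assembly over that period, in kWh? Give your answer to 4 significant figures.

403.4 kWh

0.1929/0.02501 = 7.7129
0.01764/0.02682 = 0.65772
R_total = 0.0977 + 7.7129 + 0.65772 = 8.4683 m²·K/W
Q = 149.8 × (17.68 − (-8.529)) / 8.4683 = 463.62 W
E = 463.62 W × 870.1 h / 1000 = 403.4 kWh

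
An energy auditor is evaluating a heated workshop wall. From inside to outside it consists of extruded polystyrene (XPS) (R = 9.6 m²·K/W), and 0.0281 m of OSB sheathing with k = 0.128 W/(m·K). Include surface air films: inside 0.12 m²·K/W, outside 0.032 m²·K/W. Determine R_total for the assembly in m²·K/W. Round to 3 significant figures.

9.97 m²·K/W

0.0281/0.128 = 0.2195
R_total = 0.12 + 9.6 + 0.2195 + 0.032 = 9.972 m²·K/W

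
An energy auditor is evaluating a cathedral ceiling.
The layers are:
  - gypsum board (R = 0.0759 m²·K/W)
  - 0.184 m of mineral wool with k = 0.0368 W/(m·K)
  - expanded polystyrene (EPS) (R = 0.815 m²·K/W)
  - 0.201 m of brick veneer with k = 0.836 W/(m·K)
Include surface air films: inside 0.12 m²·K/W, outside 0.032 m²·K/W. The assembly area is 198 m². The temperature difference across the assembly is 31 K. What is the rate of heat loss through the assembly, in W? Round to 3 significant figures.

0.184/0.0368 = 5
0.201/0.836 = 0.2404
R_total = 0.12 + 0.0759 + 5 + 0.815 + 0.2404 + 0.032 = 6.283 m²·K/W
Q = A·ΔT/R = 198 × 31 / 6.283 = 976.9 W

977 W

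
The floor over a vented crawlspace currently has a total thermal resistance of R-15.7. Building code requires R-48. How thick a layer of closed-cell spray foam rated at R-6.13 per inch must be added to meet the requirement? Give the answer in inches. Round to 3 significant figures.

5.27 in

ΔR = 48 − 15.7 = 32.3 ft²·°F·h/BTU
L = ΔR / (R/in) = 32.3/6.13 = 5.269 in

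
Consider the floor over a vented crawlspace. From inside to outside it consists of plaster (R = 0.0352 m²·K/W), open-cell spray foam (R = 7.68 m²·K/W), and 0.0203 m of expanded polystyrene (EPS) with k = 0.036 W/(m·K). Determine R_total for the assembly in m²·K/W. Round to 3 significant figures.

8.28 m²·K/W

0.0203/0.036 = 0.5639
R_total = 0.0352 + 7.68 + 0.5639 = 8.279 m²·K/W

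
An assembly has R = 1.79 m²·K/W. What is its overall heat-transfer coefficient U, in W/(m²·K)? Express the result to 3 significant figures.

U = 1/R = 1/1.79 = 0.5587

0.559 W/(m²·K)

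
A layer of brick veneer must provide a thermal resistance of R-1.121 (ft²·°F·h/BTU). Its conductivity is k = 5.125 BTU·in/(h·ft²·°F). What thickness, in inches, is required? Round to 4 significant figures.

5.745 in

L = R × k = 1.121 × 5.125 = 5.7451 in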